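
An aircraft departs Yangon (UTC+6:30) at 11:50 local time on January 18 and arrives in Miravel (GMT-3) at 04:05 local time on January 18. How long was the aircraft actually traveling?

1 hour 45 minutes

Departure in UTC: 11:50 − 6:30 = 05:20 on Jan 18.
Arrival in UTC: 04:05 + 3:00 = 07:05 on Jan 18.
Elapsed = 07:05 − 05:20 = 1 hour 45 minutes.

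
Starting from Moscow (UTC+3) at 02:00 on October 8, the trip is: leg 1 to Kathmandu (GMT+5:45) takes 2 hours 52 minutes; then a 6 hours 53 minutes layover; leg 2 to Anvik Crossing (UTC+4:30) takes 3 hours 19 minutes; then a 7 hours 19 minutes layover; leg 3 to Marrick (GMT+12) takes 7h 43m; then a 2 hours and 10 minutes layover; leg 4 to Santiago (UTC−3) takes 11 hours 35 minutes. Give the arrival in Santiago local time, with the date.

Convert departure to UTC: 02:00 − 3:00 = 23:00 UTC on Oct 7.
Add 2 hours and 52 minutes leg 1 → 01:52 UTC (Oct 8).
Add 6 hours and 53 minutes layover in Kathmandu → 08:45 UTC.
Add 3 hours and 19 minutes leg 2 → 12:04 UTC.
Add 7 hours 19 minutes layover in Anvik Crossing → 19:23 UTC.
Add 7 hours 43 minutes leg 3 → 03:06 UTC (Oct 9).
Add 2 hours 10 minutes layover in Marrick → 05:16 UTC.
Add 11 hours 35 minutes leg 4 → 16:51 UTC.
Santiago is UTC−3:00, so local arrival = 16:51 − 3:00 = 13:51 on Oct 9.

13:51 on October 9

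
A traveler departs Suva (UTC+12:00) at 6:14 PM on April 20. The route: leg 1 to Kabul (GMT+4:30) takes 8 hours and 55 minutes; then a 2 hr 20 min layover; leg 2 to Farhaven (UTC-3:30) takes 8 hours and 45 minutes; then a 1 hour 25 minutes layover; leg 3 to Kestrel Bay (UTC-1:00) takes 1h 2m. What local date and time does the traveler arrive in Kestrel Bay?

3:41 AM on Apr 21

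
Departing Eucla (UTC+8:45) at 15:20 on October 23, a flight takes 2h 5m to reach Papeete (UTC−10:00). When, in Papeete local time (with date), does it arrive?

Papeete is 18:45 behind Eucla.
After 2 hours 5 minutes it is 17:25 in Eucla.
Shift by the zone difference: 17:25 − 18:45 = 22:40 on Oct 22 in Papeete.

22:40 on October 22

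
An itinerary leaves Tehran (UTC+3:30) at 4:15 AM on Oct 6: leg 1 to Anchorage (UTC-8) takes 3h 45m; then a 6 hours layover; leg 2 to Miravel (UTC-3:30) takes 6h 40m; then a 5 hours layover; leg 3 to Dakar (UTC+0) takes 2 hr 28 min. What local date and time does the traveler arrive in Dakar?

Convert departure to UTC: 4:15 AM − 3:30 = 12:45 AM UTC on Oct 6.
Add 3 hours and 45 minutes leg 1 → 4:30 AM UTC.
Add 6 hours layover in Anchorage → 10:30 AM UTC.
Add 6 hours and 40 minutes leg 2 → 5:10 PM UTC.
Add 5 hours layover in Miravel → 10:10 PM UTC.
Add 2 hours 28 minutes leg 3 → 12:38 AM UTC (Oct 7).
Dakar is UTC+0, so local arrival is the same: 12:38 AM on Oct 7.

12:38 AM on October 7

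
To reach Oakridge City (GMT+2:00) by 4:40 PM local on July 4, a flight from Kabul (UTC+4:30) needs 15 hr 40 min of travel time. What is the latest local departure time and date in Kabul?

Target arrival in UTC: 4:40 PM − 2:00 = 2:40 PM on Jul 4.
Subtract 15 hours 40 minutes → departure 11:00 PM UTC on Jul 3.
Kabul is UTC+4:30: 11:00 PM + 4:30 = 3:30 AM on Jul 4.

3:30 AM on July 4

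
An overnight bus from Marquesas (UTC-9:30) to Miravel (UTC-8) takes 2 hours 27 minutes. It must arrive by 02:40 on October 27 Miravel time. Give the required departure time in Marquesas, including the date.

Target arrival in UTC: 02:40 + 8:00 = 10:40 on Oct 27.
Subtract 2 hours and 27 minutes → departure 08:13 UTC on Oct 27.
Marquesas is UTC−9:30: 08:13 − 9:30 = 22:43 on Oct 26.

22:43 on October 26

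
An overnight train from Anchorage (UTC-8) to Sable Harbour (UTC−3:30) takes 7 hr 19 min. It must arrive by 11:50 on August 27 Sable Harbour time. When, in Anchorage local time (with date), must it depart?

00:01 on August 27

Target arrival in UTC: 11:50 + 3:30 = 15:20 on Aug 27.
Subtract 7 hours and 19 minutes → departure 08:01 UTC on Aug 27.
Anchorage is UTC−8:00: 08:01 − 8:00 = 00:01 on Aug 27.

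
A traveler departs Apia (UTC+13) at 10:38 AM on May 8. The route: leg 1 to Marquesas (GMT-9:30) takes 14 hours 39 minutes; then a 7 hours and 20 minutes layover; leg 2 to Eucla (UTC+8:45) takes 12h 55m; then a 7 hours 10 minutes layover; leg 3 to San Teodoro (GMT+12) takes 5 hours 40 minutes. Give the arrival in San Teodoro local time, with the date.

9:22 AM on May 10

Convert departure to UTC: 10:38 AM − 13:00 = 9:38 PM UTC on May 7.
Add 14 hours and 39 minutes leg 1 → 12:17 PM UTC (May 8).
Add 7 hours 20 minutes layover in Marquesas → 7:37 PM UTC.
Add 12 hours 55 minutes leg 2 → 8:32 AM UTC (May 9).
Add 7 hours 10 minutes layover in Eucla → 3:42 PM UTC.
Add 5 hours and 40 minutes leg 3 → 9:22 PM UTC.
San Teodoro is UTC+12:00, so local arrival = 9:22 PM + 12:00 = 9:22 AM on May 10.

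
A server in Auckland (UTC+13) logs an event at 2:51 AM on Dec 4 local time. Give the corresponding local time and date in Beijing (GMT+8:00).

9:51 PM on Dec 3

Beijing is 5:00 behind Auckland.
Shift by the zone difference: 2:51 AM − 5:00 = 9:51 PM on Dec 3 in Beijing.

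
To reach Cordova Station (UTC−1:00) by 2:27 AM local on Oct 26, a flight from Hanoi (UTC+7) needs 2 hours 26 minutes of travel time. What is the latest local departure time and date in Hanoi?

Target arrival in UTC: 2:27 AM + 1:00 = 3:27 AM on Oct 26.
Subtract 2 hours and 26 minutes → departure 1:01 AM UTC on Oct 26.
Hanoi is UTC+7:00: 1:01 AM + 7:00 = 8:01 AM on Oct 26.

8:01 AM on October 26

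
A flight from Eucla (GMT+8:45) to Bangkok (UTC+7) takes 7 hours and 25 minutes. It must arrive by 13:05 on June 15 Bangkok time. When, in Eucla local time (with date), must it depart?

Target arrival in UTC: 13:05 − 7:00 = 06:05 on Jun 15.
Subtract 7 hours 25 minutes → departure 22:40 UTC on Jun 14.
Eucla is UTC+8:45: 22:40 + 8:45 = 07:25 on Jun 15.

07:25 on June 15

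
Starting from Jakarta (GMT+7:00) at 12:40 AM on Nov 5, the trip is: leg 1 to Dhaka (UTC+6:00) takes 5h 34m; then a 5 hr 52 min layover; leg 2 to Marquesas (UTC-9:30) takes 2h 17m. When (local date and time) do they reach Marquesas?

Convert departure to UTC: 12:40 AM − 7:00 = 5:40 PM UTC on Nov 4.
Add 5 hours 34 minutes leg 1 → 11:14 PM UTC.
Add 5 hours 52 minutes layover in Dhaka → 5:06 AM UTC (Nov 5).
Add 2 hours 17 minutes leg 2 → 7:23 AM UTC.
Marquesas is UTC−9:30, so local arrival = 7:23 AM − 9:30 = 9:53 PM on Nov 4.

9:53 PM on Nov 4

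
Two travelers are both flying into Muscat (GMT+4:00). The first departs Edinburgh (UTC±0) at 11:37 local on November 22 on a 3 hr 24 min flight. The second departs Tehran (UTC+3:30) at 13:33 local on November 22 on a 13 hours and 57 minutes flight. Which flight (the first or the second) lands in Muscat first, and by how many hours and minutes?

Flight 1 departs at 11:37 UTC (Nov 22).
+3 hours and 24 minutes → arrive 15:01 UTC on Nov 22.
Flight 2 in UTC: 13:33 − 3:30 = 10:03 on Nov 22.
+13 hours and 57 minutes → arrive 00:00 UTC on Nov 23.
Flight 1 lands earlier by 8 hours 59 minutes.

the first, by 8 hours 59 minutes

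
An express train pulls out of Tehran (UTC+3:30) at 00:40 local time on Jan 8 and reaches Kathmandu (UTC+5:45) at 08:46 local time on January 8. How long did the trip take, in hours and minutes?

5 hours 51 minutes

Kathmandu is 2:15 ahead of Tehran.
Clock-face elapsed time (ignoring zones) is 8 hours 6 minutes.
Actual elapsed = 8 hours 6 minutes − 2:15 = 5 hours 51 minutes.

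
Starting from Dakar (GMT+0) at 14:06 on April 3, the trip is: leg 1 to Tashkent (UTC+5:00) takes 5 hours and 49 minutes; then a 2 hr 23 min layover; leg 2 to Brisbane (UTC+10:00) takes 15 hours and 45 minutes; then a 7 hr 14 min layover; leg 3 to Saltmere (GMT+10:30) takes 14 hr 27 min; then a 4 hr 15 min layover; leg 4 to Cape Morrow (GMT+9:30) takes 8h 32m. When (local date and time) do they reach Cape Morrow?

Dakar is at UTC+0, so departure is already 14:06 UTC on Apr 3.
Add 5 hours and 49 minutes leg 1 → 19:55 UTC.
Add 2 hours and 23 minutes layover in Tashkent → 22:18 UTC.
Add 15 hours 45 minutes leg 2 → 14:03 UTC (Apr 4).
Add 7 hours and 14 minutes layover in Brisbane → 21:17 UTC.
Add 14 hours 27 minutes leg 3 → 11:44 UTC (Apr 5).
Add 4 hours and 15 minutes layover in Saltmere → 15:59 UTC.
Add 8 hours 32 minutes leg 4 → 00:31 UTC (Apr 6).
Cape Morrow is UTC+9:30, so local arrival = 00:31 + 9:30 = 10:01 on Apr 6.

10:01 on April 6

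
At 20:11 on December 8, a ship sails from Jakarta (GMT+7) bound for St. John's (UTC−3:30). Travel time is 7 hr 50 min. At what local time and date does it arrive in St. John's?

17:31 on December 8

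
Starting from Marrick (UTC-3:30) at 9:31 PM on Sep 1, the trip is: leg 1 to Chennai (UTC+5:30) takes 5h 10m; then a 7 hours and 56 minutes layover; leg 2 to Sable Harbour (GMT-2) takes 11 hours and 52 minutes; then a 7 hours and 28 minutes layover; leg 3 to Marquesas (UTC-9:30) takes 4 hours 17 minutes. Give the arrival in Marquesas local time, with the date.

Convert departure to UTC: 9:31 PM + 3:30 = 1:01 AM UTC on Sep 2.
Add 5 hours 10 minutes leg 1 → 6:11 AM UTC.
Add 7 hours 56 minutes layover in Chennai → 2:07 PM UTC.
Add 11 hours and 52 minutes leg 2 → 1:59 AM UTC (Sep 3).
Add 7 hours 28 minutes layover in Sable Harbour → 9:27 AM UTC.
Add 4 hours and 17 minutes leg 3 → 1:44 PM UTC.
Marquesas is UTC−9:30, so local arrival = 1:44 PM − 9:30 = 4:14 AM on Sep 3.

4:14 AM on September 3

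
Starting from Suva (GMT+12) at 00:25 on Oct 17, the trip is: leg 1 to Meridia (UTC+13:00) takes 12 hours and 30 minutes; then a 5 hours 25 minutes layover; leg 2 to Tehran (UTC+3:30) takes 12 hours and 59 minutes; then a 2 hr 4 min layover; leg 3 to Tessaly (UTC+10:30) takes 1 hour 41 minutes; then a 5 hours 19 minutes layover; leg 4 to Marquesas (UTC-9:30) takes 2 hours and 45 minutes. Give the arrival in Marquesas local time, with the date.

21:38 on October 17

Convert departure to UTC: 00:25 − 12:00 = 12:25 UTC on Oct 16.
Add 12 hours 30 minutes leg 1 → 00:55 UTC (Oct 17).
Add 5 hours and 25 minutes layover in Meridia → 06:20 UTC.
Add 12 hours 59 minutes leg 2 → 19:19 UTC.
Add 2 hours and 4 minutes layover in Tehran → 21:23 UTC.
Add 1 hour 41 minutes leg 3 → 23:04 UTC.
Add 5 hours 19 minutes layover in Tessaly → 04:23 UTC (Oct 18).
Add 2 hours and 45 minutes leg 4 → 07:08 UTC.
Marquesas is UTC−9:30, so local arrival = 07:08 − 9:30 = 21:38 on Oct 17.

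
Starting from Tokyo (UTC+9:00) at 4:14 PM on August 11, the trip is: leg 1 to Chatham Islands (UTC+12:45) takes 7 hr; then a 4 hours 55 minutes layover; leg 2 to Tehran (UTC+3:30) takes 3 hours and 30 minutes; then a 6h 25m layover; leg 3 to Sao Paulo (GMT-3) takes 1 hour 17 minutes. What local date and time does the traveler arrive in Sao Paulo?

3:21 AM on August 12

Convert departure to UTC: 4:14 PM − 9:00 = 7:14 AM UTC on Aug 11.
Add 7 hours leg 1 → 2:14 PM UTC.
Add 4 hours 55 minutes layover in Chatham Islands → 7:09 PM UTC.
Add 3 hours and 30 minutes leg 2 → 10:39 PM UTC.
Add 6 hours and 25 minutes layover in Tehran → 5:04 AM UTC (Aug 12).
Add 1 hour and 17 minutes leg 3 → 6:21 AM UTC.
Sao Paulo is UTC−3:00, so local arrival = 6:21 AM − 3:00 = 3:21 AM on Aug 12.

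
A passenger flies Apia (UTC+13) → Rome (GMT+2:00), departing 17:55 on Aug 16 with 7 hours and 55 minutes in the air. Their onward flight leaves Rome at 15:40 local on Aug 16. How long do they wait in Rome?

Convert departure to UTC: 17:55 − 13:00 = 04:55 UTC on Aug 16.
Add 7 hours 55 minutes flight time → 12:50 UTC.
Rome is UTC+2:00, so local arrival = 12:50 + 2:00 = 14:50 on Aug 16.
Layover = 15:40 − 14:50 = 50 minutes.

50 minutes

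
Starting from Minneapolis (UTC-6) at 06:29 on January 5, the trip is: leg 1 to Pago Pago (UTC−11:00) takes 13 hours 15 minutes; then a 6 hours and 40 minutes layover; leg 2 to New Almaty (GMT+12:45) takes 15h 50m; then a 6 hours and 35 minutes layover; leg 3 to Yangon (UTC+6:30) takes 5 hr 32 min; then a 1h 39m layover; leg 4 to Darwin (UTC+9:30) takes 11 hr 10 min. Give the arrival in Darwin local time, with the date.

10:40 on January 8

Convert departure to UTC: 06:29 + 6:00 = 12:29 UTC on Jan 5.
Add 13 hours 15 minutes leg 1 → 01:44 UTC (Jan 6).
Add 6 hours 40 minutes layover in Pago Pago → 08:24 UTC.
Add 15 hours 50 minutes leg 2 → 00:14 UTC (Jan 7).
Add 6 hours 35 minutes layover in New Almaty → 06:49 UTC.
Add 5 hours 32 minutes leg 3 → 12:21 UTC.
Add 1 hour and 39 minutes layover in Yangon → 14:00 UTC.
Add 11 hours and 10 minutes leg 4 → 01:10 UTC (Jan 8).
Darwin is UTC+9:30, so local arrival = 01:10 + 9:30 = 10:40 on Jan 8.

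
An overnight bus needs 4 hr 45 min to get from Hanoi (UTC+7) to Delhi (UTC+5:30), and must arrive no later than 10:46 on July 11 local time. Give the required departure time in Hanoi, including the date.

Target arrival in UTC: 10:46 − 5:30 = 05:16 on Jul 11.
Subtract 4 hours 45 minutes → departure 00:31 UTC on Jul 11.
Hanoi is UTC+7:00: 00:31 + 7:00 = 07:31 on Jul 11.

07:31 on Jul 11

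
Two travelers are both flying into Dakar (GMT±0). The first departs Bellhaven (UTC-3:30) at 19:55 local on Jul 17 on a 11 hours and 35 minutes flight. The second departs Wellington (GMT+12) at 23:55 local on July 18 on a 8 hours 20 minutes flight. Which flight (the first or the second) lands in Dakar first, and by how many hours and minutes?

the first, by 9 hours 15 minutes

Flight 1 in UTC: 19:55 + 3:30 = 23:25 on Jul 17.
+11 hours 35 minutes → arrive 11:00 UTC on Jul 18.
Flight 2 in UTC: 23:55 − 12:00 = 11:55 on Jul 18.
+8 hours and 20 minutes → arrive 20:15 UTC on Jul 18.
Flight 1 lands earlier by 9 hours 15 minutes.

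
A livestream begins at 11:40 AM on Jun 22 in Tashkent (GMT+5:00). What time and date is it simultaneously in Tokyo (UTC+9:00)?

3:40 PM on June 22

Tokyo is 4:00 ahead of Tashkent.
Shift by the zone difference: 11:40 AM + 4:00 = 3:40 PM on Jun 22 in Tokyo.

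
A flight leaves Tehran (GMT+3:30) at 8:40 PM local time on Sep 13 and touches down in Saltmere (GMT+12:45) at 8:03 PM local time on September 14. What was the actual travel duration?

Departure in UTC: 8:40 PM − 3:30 = 5:10 PM on Sep 13.
Arrival in UTC: 8:03 PM − 12:45 = 7:18 AM on Sep 14.
Elapsed = 7:18 AM − 5:10 PM (+1 day) = 14 hours 8 minutes.

14 hours 8 minutes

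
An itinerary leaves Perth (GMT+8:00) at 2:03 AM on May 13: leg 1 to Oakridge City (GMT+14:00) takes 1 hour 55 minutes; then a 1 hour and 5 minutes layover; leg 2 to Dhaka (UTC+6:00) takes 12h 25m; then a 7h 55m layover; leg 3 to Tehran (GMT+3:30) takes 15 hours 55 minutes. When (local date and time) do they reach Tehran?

Convert departure to UTC: 2:03 AM − 8:00 = 6:03 PM UTC on May 12.
Add 1 hour 55 minutes leg 1 → 7:58 PM UTC.
Add 1 hour 5 minutes layover in Oakridge City → 9:03 PM UTC.
Add 12 hours and 25 minutes leg 2 → 9:28 AM UTC (May 13).
Add 7 hours 55 minutes layover in Dhaka → 5:23 PM UTC.
Add 15 hours and 55 minutes leg 3 → 9:18 AM UTC (May 14).
Tehran is UTC+3:30, so local arrival = 9:18 AM + 3:30 = 12:48 PM on May 14.

12:48 PM on May 14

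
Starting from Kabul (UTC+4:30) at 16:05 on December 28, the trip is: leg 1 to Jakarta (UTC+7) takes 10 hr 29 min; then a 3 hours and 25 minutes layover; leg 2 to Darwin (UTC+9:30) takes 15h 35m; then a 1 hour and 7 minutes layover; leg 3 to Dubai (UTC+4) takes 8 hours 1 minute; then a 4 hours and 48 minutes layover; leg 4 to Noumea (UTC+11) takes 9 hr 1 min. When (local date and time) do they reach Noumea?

03:01 on Dec 31

Convert departure to UTC: 16:05 − 4:30 = 11:35 UTC on Dec 28.
Add 10 hours 29 minutes leg 1 → 22:04 UTC.
Add 3 hours 25 minutes layover in Jakarta → 01:29 UTC (Dec 29).
Add 15 hours and 35 minutes leg 2 → 17:04 UTC.
Add 1 hour and 7 minutes layover in Darwin → 18:11 UTC.
Add 8 hours and 1 minute leg 3 → 02:12 UTC (Dec 30).
Add 4 hours and 48 minutes layover in Dubai → 07:00 UTC.
Add 9 hours and 1 minute leg 4 → 16:01 UTC.
Noumea is UTC+11:00, so local arrival = 16:01 + 11:00 = 03:01 on Dec 31.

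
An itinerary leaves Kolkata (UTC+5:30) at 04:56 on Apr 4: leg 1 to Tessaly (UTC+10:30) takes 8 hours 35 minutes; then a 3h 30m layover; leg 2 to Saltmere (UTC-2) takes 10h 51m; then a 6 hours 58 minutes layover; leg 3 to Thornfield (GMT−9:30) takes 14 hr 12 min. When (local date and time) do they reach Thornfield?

10:02 on Apr 5

Convert departure to UTC: 04:56 − 5:30 = 23:26 UTC on Apr 3.
Add 8 hours and 35 minutes leg 1 → 08:01 UTC (Apr 4).
Add 3 hours 30 minutes layover in Tessaly → 11:31 UTC.
Add 10 hours and 51 minutes leg 2 → 22:22 UTC.
Add 6 hours 58 minutes layover in Saltmere → 05:20 UTC (Apr 5).
Add 14 hours 12 minutes leg 3 → 19:32 UTC.
Thornfield is UTC−9:30, so local arrival = 19:32 − 9:30 = 10:02 on Apr 5.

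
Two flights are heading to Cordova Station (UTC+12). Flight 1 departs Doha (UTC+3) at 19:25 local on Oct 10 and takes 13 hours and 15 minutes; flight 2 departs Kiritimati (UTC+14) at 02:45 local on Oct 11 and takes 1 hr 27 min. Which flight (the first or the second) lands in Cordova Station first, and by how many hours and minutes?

Flight 1 in UTC: 19:25 − 3:00 = 16:25 on Oct 10.
+13 hours and 15 minutes → arrive 05:40 UTC on Oct 11.
Flight 2 in UTC: 02:45 − 14:00 = 12:45 on Oct 10.
+1 hour and 27 minutes → arrive 14:12 UTC on Oct 10.
Flight 2 lands earlier by 15 hours 28 minutes.

the second, by 15 hours 28 minutes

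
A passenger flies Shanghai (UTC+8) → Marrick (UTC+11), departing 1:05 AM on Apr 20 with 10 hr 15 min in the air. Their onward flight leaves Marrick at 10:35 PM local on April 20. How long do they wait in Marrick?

Convert departure to UTC: 1:05 AM − 8:00 = 5:05 PM UTC on Apr 19.
Add 10 hours 15 minutes flight time → 3:20 AM UTC (Apr 20).
Marrick is UTC+11:00, so local arrival = 3:20 AM + 11:00 = 2:20 PM on Apr 20.
Layover = 10:35 PM − 2:20 PM = 8 hours 15 minutes.

8 hours 15 minutes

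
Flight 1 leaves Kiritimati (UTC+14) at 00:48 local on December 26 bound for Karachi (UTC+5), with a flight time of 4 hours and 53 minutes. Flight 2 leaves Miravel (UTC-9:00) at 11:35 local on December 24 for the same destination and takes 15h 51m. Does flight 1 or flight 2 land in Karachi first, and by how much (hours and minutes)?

Flight 1 in UTC: 00:48 − 14:00 = 10:48 on Dec 25.
+4 hours 53 minutes → arrive 15:41 UTC on Dec 25.
Flight 2 in UTC: 11:35 + 9:00 = 20:35 on Dec 24.
+15 hours and 51 minutes → arrive 12:26 UTC on Dec 25.
Flight 2 lands earlier by 3 hours 15 minutes.

the second, by 3 hours 15 minutes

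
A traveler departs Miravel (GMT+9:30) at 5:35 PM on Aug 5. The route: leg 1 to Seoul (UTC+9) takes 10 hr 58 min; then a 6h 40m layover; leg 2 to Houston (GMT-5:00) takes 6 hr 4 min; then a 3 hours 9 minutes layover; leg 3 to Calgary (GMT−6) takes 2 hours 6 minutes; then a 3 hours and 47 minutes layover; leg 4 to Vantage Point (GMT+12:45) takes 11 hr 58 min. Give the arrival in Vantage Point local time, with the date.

Convert departure to UTC: 5:35 PM − 9:30 = 8:05 AM UTC on Aug 5.
Add 10 hours and 58 minutes leg 1 → 7:03 PM UTC.
Add 6 hours 40 minutes layover in Seoul → 1:43 AM UTC (Aug 6).
Add 6 hours and 4 minutes leg 2 → 7:47 AM UTC.
Add 3 hours and 9 minutes layover in Houston → 10:56 AM UTC.
Add 2 hours 6 minutes leg 3 → 1:02 PM UTC.
Add 3 hours and 47 minutes layover in Calgary → 4:49 PM UTC.
Add 11 hours and 58 minutes leg 4 → 4:47 AM UTC (Aug 7).
Vantage Point is UTC+12:45, so local arrival = 4:47 AM + 12:45 = 5:32 PM on Aug 7.

5:32 PM on August 7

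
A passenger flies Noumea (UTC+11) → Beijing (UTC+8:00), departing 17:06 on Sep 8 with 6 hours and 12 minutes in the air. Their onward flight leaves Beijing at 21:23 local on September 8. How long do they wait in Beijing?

1 hour 5 minutes

Convert departure to UTC: 17:06 − 11:00 = 06:06 UTC on Sep 8.
Add 6 hours 12 minutes flight time → 12:18 UTC.
Beijing is UTC+8:00, so local arrival = 12:18 + 8:00 = 20:18 on Sep 8.
Layover = 21:23 − 20:18 = 1 hour 5 minutes.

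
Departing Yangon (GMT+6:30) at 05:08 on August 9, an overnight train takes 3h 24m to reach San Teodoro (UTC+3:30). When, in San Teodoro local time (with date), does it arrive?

05:32 on Aug 9

Convert departure to UTC: 05:08 − 6:30 = 22:38 UTC on Aug 8.
Add 3 hours and 24 minutes travel time → 02:02 UTC (Aug 9).
San Teodoro is UTC+3:30, so local arrival = 02:02 + 3:30 = 05:32 on Aug 9.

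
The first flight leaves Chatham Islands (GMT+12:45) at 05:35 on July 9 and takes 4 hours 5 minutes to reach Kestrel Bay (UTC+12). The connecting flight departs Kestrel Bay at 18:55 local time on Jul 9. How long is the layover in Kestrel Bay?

10 hours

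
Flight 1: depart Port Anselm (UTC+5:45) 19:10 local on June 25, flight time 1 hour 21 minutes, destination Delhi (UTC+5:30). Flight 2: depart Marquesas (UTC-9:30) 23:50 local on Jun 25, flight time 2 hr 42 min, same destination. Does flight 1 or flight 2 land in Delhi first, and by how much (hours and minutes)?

the first, by 21 hours 16 minutes

Flight 1 in UTC: 19:10 − 5:45 = 13:25 on Jun 25.
+1 hour and 21 minutes → arrive 14:46 UTC on Jun 25.
Flight 2 in UTC: 23:50 + 9:30 = 09:20 on Jun 26.
+2 hours 42 minutes → arrive 12:02 UTC on Jun 26.
Flight 1 lands earlier by 21 hours 16 minutes.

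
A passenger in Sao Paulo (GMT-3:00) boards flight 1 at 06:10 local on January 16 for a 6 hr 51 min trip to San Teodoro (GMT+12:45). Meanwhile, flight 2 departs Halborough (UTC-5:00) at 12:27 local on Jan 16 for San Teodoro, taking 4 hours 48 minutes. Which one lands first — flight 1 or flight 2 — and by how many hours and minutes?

Flight 1 in UTC: 06:10 + 3:00 = 09:10 on Jan 16.
+6 hours and 51 minutes → arrive 16:01 UTC on Jan 16.
Flight 2 in UTC: 12:27 + 5:00 = 17:27 on Jan 16.
+4 hours and 48 minutes → arrive 22:15 UTC on Jan 16.
Flight 1 lands earlier by 6 hours 14 minutes.

the first, by 6 hours 14 minutes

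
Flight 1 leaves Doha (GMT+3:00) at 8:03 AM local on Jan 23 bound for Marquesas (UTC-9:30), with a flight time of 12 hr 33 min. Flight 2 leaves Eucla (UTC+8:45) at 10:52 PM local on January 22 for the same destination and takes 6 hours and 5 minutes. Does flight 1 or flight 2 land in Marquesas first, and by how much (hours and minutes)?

the second, by 21 hours 24 minutes

Flight 1 in UTC: 8:03 AM − 3:00 = 5:03 AM on Jan 23.
+12 hours 33 minutes → arrive 5:36 PM UTC on Jan 23.
Flight 2 in UTC: 10:52 PM − 8:45 = 2:07 PM on Jan 22.
+6 hours 5 minutes → arrive 8:12 PM UTC on Jan 22.
Flight 2 lands earlier by 21 hours 24 minutes.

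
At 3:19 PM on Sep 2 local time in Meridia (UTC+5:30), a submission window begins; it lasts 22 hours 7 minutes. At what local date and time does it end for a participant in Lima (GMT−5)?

Convert start to UTC: 3:19 PM − 5:30 = 9:49 AM UTC on Sep 2.
Add 22 hours and 7 minutes duration → 7:56 AM UTC (Sep 3).
Lima is UTC−5:00, so local end time = 7:56 AM − 5:00 = 2:56 AM on Sep 3.

2:56 AM on September 3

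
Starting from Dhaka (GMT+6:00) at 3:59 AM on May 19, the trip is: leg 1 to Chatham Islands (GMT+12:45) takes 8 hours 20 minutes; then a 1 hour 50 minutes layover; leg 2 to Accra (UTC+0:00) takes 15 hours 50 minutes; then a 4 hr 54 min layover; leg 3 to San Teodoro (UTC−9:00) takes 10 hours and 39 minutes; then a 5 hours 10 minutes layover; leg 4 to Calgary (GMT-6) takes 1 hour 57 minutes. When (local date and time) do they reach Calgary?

Convert departure to UTC: 3:59 AM − 6:00 = 9:59 PM UTC on May 18.
Add 8 hours and 20 minutes leg 1 → 6:19 AM UTC (May 19).
Add 1 hour 50 minutes layover in Chatham Islands → 8:09 AM UTC.
Add 15 hours 50 minutes leg 2 → 11:59 PM UTC.
Add 4 hours 54 minutes layover in Accra → 4:53 AM UTC (May 20).
Add 10 hours 39 minutes leg 3 → 3:32 PM UTC.
Add 5 hours and 10 minutes layover in San Teodoro → 8:42 PM UTC.
Add 1 hour and 57 minutes leg 4 → 10:39 PM UTC.
Calgary is UTC−6:00, so local arrival = 10:39 PM − 6:00 = 4:39 PM on May 20.

4:39 PM on May 20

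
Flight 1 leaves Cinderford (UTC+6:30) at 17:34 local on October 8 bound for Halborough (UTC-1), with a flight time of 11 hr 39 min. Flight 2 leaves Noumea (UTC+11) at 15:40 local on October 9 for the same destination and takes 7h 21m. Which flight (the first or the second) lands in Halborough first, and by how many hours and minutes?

the first, by 13 hours 18 minutes

Flight 1 in UTC: 17:34 − 6:30 = 11:04 on Oct 8.
+11 hours and 39 minutes → arrive 22:43 UTC on Oct 8.
Flight 2 in UTC: 15:40 − 11:00 = 04:40 on Oct 9.
+7 hours 21 minutes → arrive 12:01 UTC on Oct 9.
Flight 1 lands earlier by 13 hours 18 minutes.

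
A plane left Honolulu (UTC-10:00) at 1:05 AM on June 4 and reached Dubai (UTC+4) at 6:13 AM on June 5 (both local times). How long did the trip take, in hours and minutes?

Departure in UTC: 1:05 AM + 10:00 = 11:05 AM on Jun 4.
Arrival in UTC: 6:13 AM − 4:00 = 2:13 AM on Jun 5.
Elapsed = 2:13 AM − 11:05 AM (+1 day) = 15 hours 8 minutes.

15 hours 8 minutes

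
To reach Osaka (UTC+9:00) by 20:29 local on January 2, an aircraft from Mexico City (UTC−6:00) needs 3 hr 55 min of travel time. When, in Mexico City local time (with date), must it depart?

Target arrival in UTC: 20:29 − 9:00 = 11:29 on Jan 2.
Subtract 3 hours and 55 minutes → departure 07:34 UTC on Jan 2.
Mexico City is UTC−6:00: 07:34 − 6:00 = 01:34 on Jan 2.

01:34 on January 2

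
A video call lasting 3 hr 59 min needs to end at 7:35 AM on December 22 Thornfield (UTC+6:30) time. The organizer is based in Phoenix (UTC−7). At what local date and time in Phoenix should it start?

2:06 PM on December 21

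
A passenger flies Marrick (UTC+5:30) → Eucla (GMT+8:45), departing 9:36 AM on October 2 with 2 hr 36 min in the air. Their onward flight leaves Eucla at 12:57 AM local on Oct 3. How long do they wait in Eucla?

Convert departure to UTC: 9:36 AM − 5:30 = 4:06 AM UTC on Oct 2.
Add 2 hours 36 minutes flight time → 6:42 AM UTC.
Eucla is UTC+8:45, so local arrival = 6:42 AM + 8:45 = 3:27 PM on Oct 2.
Layover = 12:57 AM − 3:27 PM (+1 day) = 9 hours 30 minutes.

9 hours 30 minutes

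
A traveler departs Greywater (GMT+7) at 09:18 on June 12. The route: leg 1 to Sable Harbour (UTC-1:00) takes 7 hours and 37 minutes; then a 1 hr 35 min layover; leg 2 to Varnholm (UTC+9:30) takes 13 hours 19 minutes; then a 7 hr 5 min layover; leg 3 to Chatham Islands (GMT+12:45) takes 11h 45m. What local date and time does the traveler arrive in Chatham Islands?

Convert departure to UTC: 09:18 − 7:00 = 02:18 UTC on Jun 12.
Add 7 hours and 37 minutes leg 1 → 09:55 UTC.
Add 1 hour 35 minutes layover in Sable Harbour → 11:30 UTC.
Add 13 hours and 19 minutes leg 2 → 00:49 UTC (Jun 13).
Add 7 hours 5 minutes layover in Varnholm → 07:54 UTC.
Add 11 hours and 45 minutes leg 3 → 19:39 UTC.
Chatham Islands is UTC+12:45, so local arrival = 19:39 + 12:45 = 08:24 on Jun 14.

08:24 on June 14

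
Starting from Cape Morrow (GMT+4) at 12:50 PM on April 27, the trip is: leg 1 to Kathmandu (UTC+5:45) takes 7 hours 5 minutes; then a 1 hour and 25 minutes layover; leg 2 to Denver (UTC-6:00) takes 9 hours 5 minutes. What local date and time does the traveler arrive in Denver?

8:25 PM on April 27

Convert departure to UTC: 12:50 PM − 4:00 = 8:50 AM UTC on Apr 27.
Add 7 hours 5 minutes leg 1 → 3:55 PM UTC.
Add 1 hour 25 minutes layover in Kathmandu → 5:20 PM UTC.
Add 9 hours and 5 minutes leg 2 → 2:25 AM UTC (Apr 28).
Denver is UTC−6:00, so local arrival = 2:25 AM − 6:00 = 8:25 PM on Apr 27.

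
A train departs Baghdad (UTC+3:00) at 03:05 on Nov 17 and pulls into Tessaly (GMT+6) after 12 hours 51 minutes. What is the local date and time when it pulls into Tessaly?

Tessaly is 3:00 ahead of Baghdad.
After 12 hours and 51 minutes it is 15:56 in Baghdad.
Shift by the zone difference: 15:56 + 3:00 = 18:56 on Nov 17 in Tessaly.

18:56 on Nov 17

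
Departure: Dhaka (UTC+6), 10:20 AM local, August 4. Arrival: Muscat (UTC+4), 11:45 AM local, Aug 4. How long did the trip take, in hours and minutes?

3 hours 25 minutes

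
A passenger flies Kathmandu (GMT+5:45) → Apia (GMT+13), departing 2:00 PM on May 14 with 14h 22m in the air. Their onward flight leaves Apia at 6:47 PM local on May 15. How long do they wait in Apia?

7 hours 10 minutes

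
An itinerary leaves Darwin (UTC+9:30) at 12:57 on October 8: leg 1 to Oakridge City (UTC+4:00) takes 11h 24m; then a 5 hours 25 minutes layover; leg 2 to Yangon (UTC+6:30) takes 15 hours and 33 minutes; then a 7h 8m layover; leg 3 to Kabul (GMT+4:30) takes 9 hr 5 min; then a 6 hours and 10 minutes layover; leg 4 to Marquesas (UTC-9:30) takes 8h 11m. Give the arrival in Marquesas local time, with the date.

Convert departure to UTC: 12:57 − 9:30 = 03:27 UTC on Oct 8.
Add 11 hours and 24 minutes leg 1 → 14:51 UTC.
Add 5 hours and 25 minutes layover in Oakridge City → 20:16 UTC.
Add 15 hours and 33 minutes leg 2 → 11:49 UTC (Oct 9).
Add 7 hours and 8 minutes layover in Yangon → 18:57 UTC.
Add 9 hours and 5 minutes leg 3 → 04:02 UTC (Oct 10).
Add 6 hours 10 minutes layover in Kabul → 10:12 UTC.
Add 8 hours and 11 minutes leg 4 → 18:23 UTC.
Marquesas is UTC−9:30, so local arrival = 18:23 − 9:30 = 08:53 on Oct 10.

08:53 on Oct 10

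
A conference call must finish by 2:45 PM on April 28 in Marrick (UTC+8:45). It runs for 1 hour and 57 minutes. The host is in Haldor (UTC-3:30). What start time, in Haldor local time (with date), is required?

Target end time in UTC: 2:45 PM − 8:45 = 6:00 AM on Apr 28.
Subtract 1 hour and 57 minutes → start 4:03 AM UTC on Apr 28.
Haldor is UTC−3:30: 4:03 AM − 3:30 = 12:33 AM on Apr 28.

12:33 AM on April 28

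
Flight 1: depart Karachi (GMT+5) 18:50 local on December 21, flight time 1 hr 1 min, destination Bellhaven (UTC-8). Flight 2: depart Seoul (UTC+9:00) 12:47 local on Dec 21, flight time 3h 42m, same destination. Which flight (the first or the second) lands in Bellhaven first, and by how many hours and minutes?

the second, by 7 hours 22 minutes

Flight 1 in UTC: 18:50 − 5:00 = 13:50 on Dec 21.
+1 hour 1 minute → arrive 14:51 UTC on Dec 21.
Flight 2 in UTC: 12:47 − 9:00 = 03:47 on Dec 21.
+3 hours 42 minutes → arrive 07:29 UTC on Dec 21.
Flight 2 lands earlier by 7 hours 22 minutes.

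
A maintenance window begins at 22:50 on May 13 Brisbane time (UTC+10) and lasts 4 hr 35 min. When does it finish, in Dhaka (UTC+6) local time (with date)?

23:25 on May 13

Convert start to UTC: 22:50 − 10:00 = 12:50 UTC on May 13.
Add 4 hours 35 minutes duration → 17:25 UTC.
Dhaka is UTC+6:00, so local end time = 17:25 + 6:00 = 23:25 on May 13.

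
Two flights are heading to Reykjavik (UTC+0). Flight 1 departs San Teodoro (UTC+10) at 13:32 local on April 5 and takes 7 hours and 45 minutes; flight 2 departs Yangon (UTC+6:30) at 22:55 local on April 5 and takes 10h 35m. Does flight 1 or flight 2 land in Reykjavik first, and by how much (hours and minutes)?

Flight 1 in UTC: 13:32 − 10:00 = 03:32 on Apr 5.
+7 hours 45 minutes → arrive 11:17 UTC on Apr 5.
Flight 2 in UTC: 22:55 − 6:30 = 16:25 on Apr 5.
+10 hours 35 minutes → arrive 03:00 UTC on Apr 6.
Flight 1 lands earlier by 15 hours 43 minutes.

the first, by 15 hours 43 minutes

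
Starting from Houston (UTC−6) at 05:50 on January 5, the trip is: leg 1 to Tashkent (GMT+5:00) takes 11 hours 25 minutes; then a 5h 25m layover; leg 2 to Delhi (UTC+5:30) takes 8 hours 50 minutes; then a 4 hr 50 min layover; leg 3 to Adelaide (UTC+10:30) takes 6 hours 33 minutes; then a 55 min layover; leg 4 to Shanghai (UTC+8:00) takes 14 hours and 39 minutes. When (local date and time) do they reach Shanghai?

00:27 on Jan 8

Convert departure to UTC: 05:50 + 6:00 = 11:50 UTC on Jan 5.
Add 11 hours and 25 minutes leg 1 → 23:15 UTC.
Add 5 hours and 25 minutes layover in Tashkent → 04:40 UTC (Jan 6).
Add 8 hours and 50 minutes leg 2 → 13:30 UTC.
Add 4 hours 50 minutes layover in Delhi → 18:20 UTC.
Add 6 hours 33 minutes leg 3 → 00:53 UTC (Jan 7).
Add 55 minutes layover in Adelaide → 01:48 UTC.
Add 14 hours 39 minutes leg 4 → 16:27 UTC.
Shanghai is UTC+8:00, so local arrival = 16:27 + 8:00 = 00:27 on Jan 8.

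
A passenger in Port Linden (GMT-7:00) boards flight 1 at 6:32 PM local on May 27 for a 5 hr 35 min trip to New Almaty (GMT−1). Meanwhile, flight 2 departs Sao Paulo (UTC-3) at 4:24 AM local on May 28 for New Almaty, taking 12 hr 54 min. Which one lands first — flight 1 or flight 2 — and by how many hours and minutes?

Flight 1 in UTC: 6:32 PM + 7:00 = 1:32 AM on May 28.
+5 hours 35 minutes → arrive 7:07 AM UTC on May 28.
Flight 2 in UTC: 4:24 AM + 3:00 = 7:24 AM on May 28.
+12 hours and 54 minutes → arrive 8:18 PM UTC on May 28.
Flight 1 lands earlier by 13 hours 11 minutes.

the first, by 13 hours 11 minutes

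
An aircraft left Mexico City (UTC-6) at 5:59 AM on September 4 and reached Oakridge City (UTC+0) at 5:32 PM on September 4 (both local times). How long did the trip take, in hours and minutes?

5 hours 33 minutes

Departure in UTC: 5:59 AM + 6:00 = 11:59 AM on Sep 4.
Arrival is already UTC: 5:32 PM on Sep 4.
Elapsed = 5:32 PM − 11:59 AM = 5 hours 33 minutes.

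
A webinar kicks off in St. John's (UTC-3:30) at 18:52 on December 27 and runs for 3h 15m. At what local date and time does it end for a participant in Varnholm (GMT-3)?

22:37 on December 27

Convert start to UTC: 18:52 + 3:30 = 22:22 UTC on Dec 27.
Add 3 hours and 15 minutes duration → 01:37 UTC (Dec 28).
Varnholm is UTC−3:00, so local end time = 01:37 − 3:00 = 22:37 on Dec 27.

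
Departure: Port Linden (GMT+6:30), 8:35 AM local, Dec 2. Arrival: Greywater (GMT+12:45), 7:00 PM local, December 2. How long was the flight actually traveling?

4 hours 10 minutes

Departure in UTC: 8:35 AM − 6:30 = 2:05 AM on Dec 2.
Arrival in UTC: 7:00 PM − 12:45 = 6:15 AM on Dec 2.
Elapsed = 6:15 AM − 2:05 AM = 4 hours 10 minutes.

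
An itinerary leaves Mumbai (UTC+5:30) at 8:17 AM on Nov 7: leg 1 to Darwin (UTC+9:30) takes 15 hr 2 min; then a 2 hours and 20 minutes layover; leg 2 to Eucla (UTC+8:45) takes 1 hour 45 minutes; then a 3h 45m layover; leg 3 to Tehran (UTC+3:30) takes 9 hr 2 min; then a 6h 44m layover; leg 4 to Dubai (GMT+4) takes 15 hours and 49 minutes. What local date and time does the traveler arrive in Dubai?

Convert departure to UTC: 8:17 AM − 5:30 = 2:47 AM UTC on Nov 7.
Add 15 hours and 2 minutes leg 1 → 5:49 PM UTC.
Add 2 hours 20 minutes layover in Darwin → 8:09 PM UTC.
Add 1 hour 45 minutes leg 2 → 9:54 PM UTC.
Add 3 hours 45 minutes layover in Eucla → 1:39 AM UTC (Nov 8).
Add 9 hours and 2 minutes leg 3 → 10:41 AM UTC.
Add 6 hours 44 minutes layover in Tehran → 5:25 PM UTC.
Add 15 hours 49 minutes leg 4 → 9:14 AM UTC (Nov 9).
Dubai is UTC+4:00, so local arrival = 9:14 AM + 4:00 = 1:14 PM on Nov 9.

1:14 PM on November 9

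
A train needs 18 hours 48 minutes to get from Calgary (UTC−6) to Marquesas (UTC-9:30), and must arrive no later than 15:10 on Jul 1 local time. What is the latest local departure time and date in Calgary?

Target arrival in UTC: 15:10 + 9:30 = 00:40 on Jul 2.
Subtract 18 hours 48 minutes → departure 05:52 UTC on Jul 1.
Calgary is UTC−6:00: 05:52 − 6:00 = 23:52 on Jun 30.

23:52 on Jun 30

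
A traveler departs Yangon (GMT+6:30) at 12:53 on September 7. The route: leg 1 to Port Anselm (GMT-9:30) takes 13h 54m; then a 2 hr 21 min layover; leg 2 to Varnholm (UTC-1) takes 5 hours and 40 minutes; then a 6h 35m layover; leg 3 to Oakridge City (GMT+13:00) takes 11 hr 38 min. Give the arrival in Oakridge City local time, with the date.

11:31 on September 9

Convert departure to UTC: 12:53 − 6:30 = 06:23 UTC on Sep 7.
Add 13 hours and 54 minutes leg 1 → 20:17 UTC.
Add 2 hours and 21 minutes layover in Port Anselm → 22:38 UTC.
Add 5 hours and 40 minutes leg 2 → 04:18 UTC (Sep 8).
Add 6 hours 35 minutes layover in Varnholm → 10:53 UTC.
Add 11 hours and 38 minutes leg 3 → 22:31 UTC.
Oakridge City is UTC+13:00, so local arrival = 22:31 + 13:00 = 11:31 on Sep 9.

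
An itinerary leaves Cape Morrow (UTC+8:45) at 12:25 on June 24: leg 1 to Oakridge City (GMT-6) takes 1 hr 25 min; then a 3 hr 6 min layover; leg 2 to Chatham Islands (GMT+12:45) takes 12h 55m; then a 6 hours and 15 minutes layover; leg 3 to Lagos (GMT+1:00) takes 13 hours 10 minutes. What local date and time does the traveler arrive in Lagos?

17:31 on June 25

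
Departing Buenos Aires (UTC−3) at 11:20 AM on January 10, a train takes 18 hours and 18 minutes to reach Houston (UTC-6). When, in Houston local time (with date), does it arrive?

Convert departure to UTC: 11:20 AM + 3:00 = 2:20 PM UTC on Jan 10.
Add 18 hours 18 minutes travel time → 8:38 AM UTC (Jan 11).
Houston is UTC−6:00, so local arrival = 8:38 AM − 6:00 = 2:38 AM on Jan 11.

2:38 AM on January 11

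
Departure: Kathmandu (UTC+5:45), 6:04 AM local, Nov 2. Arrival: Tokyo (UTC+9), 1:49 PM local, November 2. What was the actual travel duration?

4 hours 30 minutes

Departure in UTC: 6:04 AM − 5:45 = 12:19 AM on Nov 2.
Arrival in UTC: 1:49 PM − 9:00 = 4:49 AM on Nov 2.
Elapsed = 4:49 AM − 12:19 AM = 4 hours 30 minutes.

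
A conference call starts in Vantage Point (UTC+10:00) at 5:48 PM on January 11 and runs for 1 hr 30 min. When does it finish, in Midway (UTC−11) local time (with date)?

10:18 PM on January 10

Convert start to UTC: 5:48 PM − 10:00 = 7:48 AM UTC on Jan 11.
Add 1 hour and 30 minutes duration → 9:18 AM UTC.
Midway is UTC−11:00, so local end time = 9:18 AM − 11:00 = 10:18 PM on Jan 10.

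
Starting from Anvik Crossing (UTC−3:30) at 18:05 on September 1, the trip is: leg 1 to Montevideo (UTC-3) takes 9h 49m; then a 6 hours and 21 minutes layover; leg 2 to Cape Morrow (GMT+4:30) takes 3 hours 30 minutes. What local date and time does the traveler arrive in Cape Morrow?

21:45 on Sep 2

Convert departure to UTC: 18:05 + 3:30 = 21:35 UTC on Sep 1.
Add 9 hours and 49 minutes leg 1 → 07:24 UTC (Sep 2).
Add 6 hours and 21 minutes layover in Montevideo → 13:45 UTC.
Add 3 hours and 30 minutes leg 2 → 17:15 UTC.
Cape Morrow is UTC+4:30, so local arrival = 17:15 + 4:30 = 21:45 on Sep 2.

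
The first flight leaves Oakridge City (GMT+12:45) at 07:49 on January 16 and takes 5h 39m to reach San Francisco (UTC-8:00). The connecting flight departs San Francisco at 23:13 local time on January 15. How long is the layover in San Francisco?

6 hours 30 minutes

Convert departure to UTC: 07:49 − 12:45 = 19:04 UTC on Jan 15.
Add 5 hours 39 minutes flight time → 00:43 UTC (Jan 16).
San Francisco is UTC−8:00, so local arrival = 00:43 − 8:00 = 16:43 on Jan 15.
Layover = 23:13 − 16:43 = 6 hours 30 minutes.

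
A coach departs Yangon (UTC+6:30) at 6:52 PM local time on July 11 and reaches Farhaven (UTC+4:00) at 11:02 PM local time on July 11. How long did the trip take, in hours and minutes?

6 hours 40 minutes

Departure in UTC: 6:52 PM − 6:30 = 12:22 PM on Jul 11.
Arrival in UTC: 11:02 PM − 4:00 = 7:02 PM on Jul 11.
Elapsed = 7:02 PM − 12:22 PM = 6 hours 40 minutes.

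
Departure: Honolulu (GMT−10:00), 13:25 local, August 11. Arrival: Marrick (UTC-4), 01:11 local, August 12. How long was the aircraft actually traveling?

Departure in UTC: 13:25 + 10:00 = 23:25 on Aug 11.
Arrival in UTC: 01:11 + 4:00 = 05:11 on Aug 12.
Elapsed = 05:11 − 23:25 (+1 day) = 5 hours 46 minutes.

5 hours 46 minutes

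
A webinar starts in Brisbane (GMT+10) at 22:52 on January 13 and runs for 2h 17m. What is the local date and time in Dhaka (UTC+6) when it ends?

Dhaka is 4:00 behind Brisbane.
After 2 hours and 17 minutes it is 01:09 (Jan 14) in Brisbane.
Shift by the zone difference: 01:09 − 4:00 = 21:09 on Jan 13 in Dhaka.

21:09 on January 13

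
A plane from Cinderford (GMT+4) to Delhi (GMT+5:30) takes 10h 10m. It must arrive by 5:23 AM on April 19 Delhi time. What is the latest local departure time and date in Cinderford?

5:43 PM on April 18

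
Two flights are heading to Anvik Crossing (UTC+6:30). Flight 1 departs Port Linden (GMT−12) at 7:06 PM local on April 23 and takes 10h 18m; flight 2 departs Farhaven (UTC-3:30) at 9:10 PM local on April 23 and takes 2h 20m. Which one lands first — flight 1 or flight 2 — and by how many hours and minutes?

Flight 1 in UTC: 7:06 PM + 12:00 = 7:06 AM on Apr 24.
+10 hours 18 minutes → arrive 5:24 PM UTC on Apr 24.
Flight 2 in UTC: 9:10 PM + 3:30 = 12:40 AM on Apr 24.
+2 hours 20 minutes → arrive 3:00 AM UTC on Apr 24.
Flight 2 lands earlier by 14 hours 24 minutes.

the second, by 14 hours 24 minutes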